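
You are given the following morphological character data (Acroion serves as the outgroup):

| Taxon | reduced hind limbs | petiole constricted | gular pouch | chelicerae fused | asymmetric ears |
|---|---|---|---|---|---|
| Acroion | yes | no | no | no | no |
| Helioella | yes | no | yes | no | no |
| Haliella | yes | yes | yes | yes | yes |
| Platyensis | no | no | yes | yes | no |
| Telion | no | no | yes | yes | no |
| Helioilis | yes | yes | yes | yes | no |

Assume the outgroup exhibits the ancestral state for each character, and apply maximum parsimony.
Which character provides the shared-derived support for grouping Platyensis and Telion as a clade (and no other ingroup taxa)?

reduced hind limbs

Character polarity is set by the outgroup: the derived state is whichever differs from the outgroup's state, so for reduced hind limbs the derived state is 'no', and for the remaining characters it is 'yes'.
Only Platyensis and Telion show the derived state 'no' for reduced hind limbs, supporting them as a clade.
petiole constricted (derived state 'yes') is shared by Haliella and Helioilis — a synapomorphy uniting that clade.
gular pouch (derived state 'yes') is shared by all ingroup taxa — unites the whole ingroup.
chelicerae fused (derived state 'yes') is shared by Haliella, Helioilis, Platyensis, and Telion — a synapomorphy uniting that clade.
asymmetric ears: derived state 'yes' in Haliella only — an autapomorphy, so it tells us nothing about relationships among taxa.
Most parsimonious ingroup topology: (Helioella,((Haliella,Helioilis),(Platyensis,Telion))).
The clade {Platyensis, Telion} is supported by reduced hind limbs: its derived state 'no' occurs in exactly those taxa and in no other taxon (including the outgroup).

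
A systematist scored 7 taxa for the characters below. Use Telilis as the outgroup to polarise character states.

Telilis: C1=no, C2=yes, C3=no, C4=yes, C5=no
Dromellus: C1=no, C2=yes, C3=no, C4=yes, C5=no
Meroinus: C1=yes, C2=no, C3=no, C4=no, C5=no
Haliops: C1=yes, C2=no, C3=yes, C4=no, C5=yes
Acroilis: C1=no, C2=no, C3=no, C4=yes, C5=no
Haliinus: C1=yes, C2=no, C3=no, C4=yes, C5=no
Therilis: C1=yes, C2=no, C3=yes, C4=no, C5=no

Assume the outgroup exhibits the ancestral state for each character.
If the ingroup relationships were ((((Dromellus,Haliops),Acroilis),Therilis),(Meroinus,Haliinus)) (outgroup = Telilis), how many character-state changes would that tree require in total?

Map each character onto ((((Dromellus,Haliops),Acroilis),Therilis),(Meroinus,Haliinus)) (rooted by Telilis) and count the minimum state changes it requires (Fitch parsimony):
C1: 3; C2: 2; C3: 2; C4: 3; C5: 1.
Total tree length = 11.

11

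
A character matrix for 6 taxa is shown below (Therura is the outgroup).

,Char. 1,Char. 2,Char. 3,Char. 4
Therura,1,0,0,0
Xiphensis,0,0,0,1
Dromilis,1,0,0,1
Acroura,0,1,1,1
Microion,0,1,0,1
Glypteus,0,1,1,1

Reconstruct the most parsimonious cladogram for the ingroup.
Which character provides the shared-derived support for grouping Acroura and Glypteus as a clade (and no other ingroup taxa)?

Character polarity is set by the outgroup: the derived state is whichever differs from the outgroup's state, so for Char. 1 the derived state is '0', and for the remaining characters it is '1'.
Char. 1 (derived state '0') is shared by Acroura, Glypteus, Microion, and Xiphensis — a synapomorphy uniting that clade.
Only Acroura, Glypteus, and Microion show the derived state '1' for Char. 2, supporting them as a clade.
Only Acroura and Glypteus show the derived state '1' for Char. 3, supporting them as a clade.
Char. 4 (derived state '1') is shared by all ingroup taxa — unites the whole ingroup.
Most parsimonious ingroup topology: ((Xiphensis,((Acroura,Glypteus),Microion)),Dromilis).
The clade {Acroura, Glypteus} is supported by Char. 3: its derived state '1' occurs in exactly those taxa and in no other taxon (including the outgroup).

Char. 3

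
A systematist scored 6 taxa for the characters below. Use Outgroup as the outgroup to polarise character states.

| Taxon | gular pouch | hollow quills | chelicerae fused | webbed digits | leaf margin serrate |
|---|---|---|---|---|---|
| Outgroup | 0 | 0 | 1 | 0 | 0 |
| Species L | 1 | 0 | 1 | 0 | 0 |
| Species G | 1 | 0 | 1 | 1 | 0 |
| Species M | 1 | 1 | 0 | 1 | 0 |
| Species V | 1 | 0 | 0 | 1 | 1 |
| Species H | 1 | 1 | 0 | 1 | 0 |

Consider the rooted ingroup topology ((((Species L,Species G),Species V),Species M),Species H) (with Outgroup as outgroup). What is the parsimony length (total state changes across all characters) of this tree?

Map each character onto ((((Species L,Species G),Species V),Species M),Species H) (rooted by Outgroup) and count the minimum state changes it requires (Fitch parsimony):
gular pouch: 1; hollow quills: 2; chelicerae fused: 2; webbed digits: 2; leaf margin serrate: 1.
Total tree length = 8.

8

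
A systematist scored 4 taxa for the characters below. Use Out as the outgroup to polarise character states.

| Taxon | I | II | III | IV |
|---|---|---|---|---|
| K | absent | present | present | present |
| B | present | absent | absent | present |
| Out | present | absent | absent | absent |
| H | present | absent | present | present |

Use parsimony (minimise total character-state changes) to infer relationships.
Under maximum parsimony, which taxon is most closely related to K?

H

Character polarity is set by the outgroup: the derived state is whichever differs from the outgroup's state, so for I the derived state is 'absent', and for the remaining characters it is 'present'.
I (derived state 'absent') is unique to K (autapomorphy; uninformative for grouping).
II: derived state 'present' in K only — an autapomorphy, so it tells us nothing about relationships among taxa.
Only H and K show the derived state 'present' for III, supporting them as a clade.
IV (derived state 'present') is shared by all ingroup taxa — unites the whole ingroup.
Most parsimonious ingroup topology: ((H,K),B).
K and H form a cherry on this tree, so they are sister taxa.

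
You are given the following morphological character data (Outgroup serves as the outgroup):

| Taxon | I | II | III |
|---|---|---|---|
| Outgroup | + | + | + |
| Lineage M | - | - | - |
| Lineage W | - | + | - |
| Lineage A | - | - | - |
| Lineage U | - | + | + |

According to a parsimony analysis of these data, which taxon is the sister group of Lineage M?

The outgroup has state '+' for every character, so '-' is the derived state throughout.
I (derived state '-') is shared by all ingroup taxa — unites the whole ingroup.
Only Lineage A and Lineage M show the derived state '-' for II, supporting them as a clade.
III (derived state '-') is shared by Lineage A, Lineage M, and Lineage W — a synapomorphy uniting that clade.
Most parsimonious ingroup topology: (((Lineage M,Lineage A),Lineage W),Lineage U).
Lineage M and Lineage A form a cherry on this tree, so they are sister taxa.

Lineage A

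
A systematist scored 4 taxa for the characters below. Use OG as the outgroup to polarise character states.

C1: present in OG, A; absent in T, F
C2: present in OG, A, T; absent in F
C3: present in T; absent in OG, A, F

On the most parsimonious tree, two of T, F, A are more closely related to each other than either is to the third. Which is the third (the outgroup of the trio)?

A

Character polarity is set by the outgroup: the derived state is whichever differs from the outgroup's state, so for C1, C2 the derived state is 'absent', and for the remaining characters it is 'present'.
C1: derived state 'absent' in F and T only — synapomorphy for {F, T}.
C2: derived state 'absent' in F only — an autapomorphy, so it tells us nothing about relationships among taxa.
C3 (derived state 'present') is unique to T (autapomorphy; uninformative for grouping).
Most parsimonious ingroup topology: (A,(T,F)).
T and F share a more recent common ancestor with each other than either does with A, so A is the least closely related of the three.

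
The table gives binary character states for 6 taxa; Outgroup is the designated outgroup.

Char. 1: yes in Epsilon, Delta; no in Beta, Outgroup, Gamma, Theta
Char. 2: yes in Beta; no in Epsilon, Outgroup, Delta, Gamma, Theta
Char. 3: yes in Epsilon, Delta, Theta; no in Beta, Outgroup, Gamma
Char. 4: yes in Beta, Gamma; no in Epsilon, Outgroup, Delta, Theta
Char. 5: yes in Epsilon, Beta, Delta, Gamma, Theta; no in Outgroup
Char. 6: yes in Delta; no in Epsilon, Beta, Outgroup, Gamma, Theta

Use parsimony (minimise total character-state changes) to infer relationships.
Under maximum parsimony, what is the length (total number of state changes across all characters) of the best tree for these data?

6

The outgroup has state 'no' for every character, so 'yes' is the derived state throughout.
Char. 1: derived state 'yes' in Delta and Epsilon only — synapomorphy for {Delta, Epsilon}.
Char. 2 (derived state 'yes') is unique to Beta (autapomorphy; uninformative for grouping).
Only Delta, Epsilon, and Theta show the derived state 'yes' for Char. 3, supporting them as a clade.
Only Beta and Gamma show the derived state 'yes' for Char. 4, supporting them as a clade.
Char. 5 (derived state 'yes') is shared by all ingroup taxa — unites the whole ingroup.
Char. 6 (derived state 'yes') is unique to Delta (autapomorphy; uninformative for grouping).
Most parsimonious ingroup topology: (((Epsilon,Delta),Theta),(Beta,Gamma)).
Changes per character on this tree: Char. 1: 1; Char. 2: 1; Char. 3: 1; Char. 4: 1; Char. 5: 1; Char. 6: 1.
Total = 6.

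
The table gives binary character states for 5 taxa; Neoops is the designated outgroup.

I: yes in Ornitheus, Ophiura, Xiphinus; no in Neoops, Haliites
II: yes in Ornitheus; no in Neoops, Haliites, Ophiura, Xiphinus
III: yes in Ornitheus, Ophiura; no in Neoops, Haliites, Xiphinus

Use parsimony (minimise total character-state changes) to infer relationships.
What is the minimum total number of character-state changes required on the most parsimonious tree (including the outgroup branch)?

The outgroup has state 'no' for every character, so 'yes' is the derived state throughout.
I (derived state 'yes') is shared by Ophiura, Ornitheus, and Xiphinus — a synapomorphy uniting that clade.
II: derived state 'yes' in Ornitheus only — an autapomorphy, so it tells us nothing about relationships among taxa.
III: derived state 'yes' in Ophiura and Ornitheus only — synapomorphy for {Ophiura, Ornitheus}.
Most parsimonious ingroup topology: (Haliites,((Ornitheus,Ophiura),Xiphinus)).
Changes per character on this tree: I: 1; II: 1; III: 1.
Total = 3.

3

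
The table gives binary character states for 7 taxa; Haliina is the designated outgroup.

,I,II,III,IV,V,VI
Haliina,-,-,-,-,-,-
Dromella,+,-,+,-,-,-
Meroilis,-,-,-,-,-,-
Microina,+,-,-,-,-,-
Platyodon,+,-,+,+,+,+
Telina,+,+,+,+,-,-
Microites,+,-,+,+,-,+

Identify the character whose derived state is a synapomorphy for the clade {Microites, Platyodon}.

VI

The outgroup has state '-' for every character, so '+' is the derived state throughout.
Only Dromella, Microina, Microites, Platyodon, and Telina show the derived state '+' for I, supporting them as a clade.
II (derived state '+') is unique to Telina (autapomorphy; uninformative for grouping).
III: derived state '+' in Dromella, Microites, Platyodon, and Telina only — synapomorphy for {Dromella, Microites, Platyodon, Telina}.
IV: derived state '+' in Microites, Platyodon, and Telina only — synapomorphy for {Microites, Platyodon, Telina}.
V: derived state '+' in Platyodon only — an autapomorphy, so it tells us nothing about relationships among taxa.
Only Microites and Platyodon show the derived state '+' for VI, supporting them as a clade.
Most parsimonious ingroup topology: (((Dromella,((Platyodon,Microites),Telina)),Microina),Meroilis).
The clade {Microites, Platyodon} is supported by VI: its derived state '+' occurs in exactly those taxa and in no other taxon (including the outgroup).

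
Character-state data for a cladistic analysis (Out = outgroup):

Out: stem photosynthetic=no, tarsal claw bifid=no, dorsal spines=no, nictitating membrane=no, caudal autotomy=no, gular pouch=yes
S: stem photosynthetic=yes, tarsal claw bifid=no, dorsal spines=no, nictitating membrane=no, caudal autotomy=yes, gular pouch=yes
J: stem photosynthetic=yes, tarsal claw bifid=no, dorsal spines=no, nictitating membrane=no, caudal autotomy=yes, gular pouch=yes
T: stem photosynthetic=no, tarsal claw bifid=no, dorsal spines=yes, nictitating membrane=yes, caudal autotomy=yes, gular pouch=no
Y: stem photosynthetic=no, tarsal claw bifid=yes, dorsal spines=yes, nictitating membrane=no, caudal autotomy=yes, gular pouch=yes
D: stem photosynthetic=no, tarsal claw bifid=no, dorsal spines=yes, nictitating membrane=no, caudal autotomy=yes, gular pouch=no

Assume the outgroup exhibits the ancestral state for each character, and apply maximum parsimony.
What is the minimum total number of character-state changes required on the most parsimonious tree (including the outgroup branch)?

6

Character polarity is set by the outgroup: the derived state is whichever differs from the outgroup's state, so for gular pouch the derived state is 'no', and for the remaining characters it is 'yes'.
Only J and S show the derived state 'yes' for stem photosynthetic, supporting them as a clade.
tarsal claw bifid (derived state 'yes') is unique to Y (autapomorphy; uninformative for grouping).
dorsal spines (derived state 'yes') is shared by D, T, and Y — a synapomorphy uniting that clade.
nictitating membrane: derived state 'yes' in T only — an autapomorphy, so it tells us nothing about relationships among taxa.
All ingroup taxa share the derived state 'yes' for caudal autotomy; it defines the ingroup but does not resolve relationships within it.
Only D and T show the derived state 'no' for gular pouch, supporting them as a clade.
Most parsimonious ingroup topology: ((S,J),((T,D),Y)).
Changes per character on this tree: stem photosynthetic: 1; tarsal claw bifid: 1; dorsal spines: 1; nictitating membrane: 1; caudal autotomy: 1; gular pouch: 1.
Total = 6.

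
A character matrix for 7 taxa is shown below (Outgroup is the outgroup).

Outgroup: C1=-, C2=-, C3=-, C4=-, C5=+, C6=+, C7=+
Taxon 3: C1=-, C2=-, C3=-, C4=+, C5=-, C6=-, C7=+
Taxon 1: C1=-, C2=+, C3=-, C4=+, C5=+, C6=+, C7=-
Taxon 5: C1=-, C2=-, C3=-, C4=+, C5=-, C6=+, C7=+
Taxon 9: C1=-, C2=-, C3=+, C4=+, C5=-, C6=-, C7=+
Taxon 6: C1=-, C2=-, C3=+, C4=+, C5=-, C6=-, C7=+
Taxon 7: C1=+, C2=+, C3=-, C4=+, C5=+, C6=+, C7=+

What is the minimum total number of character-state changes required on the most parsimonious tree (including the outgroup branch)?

Character polarity is set by the outgroup: the derived state is whichever differs from the outgroup's state, so for C5, C6, C7 the derived state is '-', and for the remaining characters it is '+'.
C1: derived state '+' in Taxon 7 only — an autapomorphy, so it tells us nothing about relationships among taxa.
C2 (derived state '+') is shared by Taxon 1 and Taxon 7 — a synapomorphy uniting that clade.
C3 (derived state '+') is shared by Taxon 6 and Taxon 9 — a synapomorphy uniting that clade.
C4 (derived state '+') is shared by all ingroup taxa — unites the whole ingroup.
Only Taxon 3, Taxon 5, Taxon 6, and Taxon 9 show the derived state '-' for C5, supporting them as a clade.
C6 (derived state '-') is shared by Taxon 3, Taxon 6, and Taxon 9 — a synapomorphy uniting that clade.
C7: derived state '-' in Taxon 1 only — an autapomorphy, so it tells us nothing about relationships among taxa.
Most parsimonious ingroup topology: (((Taxon 3,(Taxon 9,Taxon 6)),Taxon 5),(Taxon 1,Taxon 7)).
Changes per character on this tree: C1: 1; C2: 1; C3: 1; C4: 1; C5: 1; C6: 1; C7: 1.
Total = 7.

7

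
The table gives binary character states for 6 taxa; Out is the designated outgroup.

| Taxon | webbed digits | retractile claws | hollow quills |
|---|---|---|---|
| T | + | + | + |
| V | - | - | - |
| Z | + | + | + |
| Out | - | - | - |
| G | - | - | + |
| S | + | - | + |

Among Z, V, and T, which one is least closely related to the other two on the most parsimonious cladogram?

V

The outgroup has state '-' for every character, so '+' is the derived state throughout.
Only S, T, and Z show the derived state '+' for webbed digits, supporting them as a clade.
Only T and Z show the derived state '+' for retractile claws, supporting them as a clade.
Only G, S, T, and Z show the derived state '+' for hollow quills, supporting them as a clade.
Most parsimonious ingroup topology: (V,(G,((Z,T),S))).
T and Z share a more recent common ancestor with each other than either does with V, so V is the least closely related of the three.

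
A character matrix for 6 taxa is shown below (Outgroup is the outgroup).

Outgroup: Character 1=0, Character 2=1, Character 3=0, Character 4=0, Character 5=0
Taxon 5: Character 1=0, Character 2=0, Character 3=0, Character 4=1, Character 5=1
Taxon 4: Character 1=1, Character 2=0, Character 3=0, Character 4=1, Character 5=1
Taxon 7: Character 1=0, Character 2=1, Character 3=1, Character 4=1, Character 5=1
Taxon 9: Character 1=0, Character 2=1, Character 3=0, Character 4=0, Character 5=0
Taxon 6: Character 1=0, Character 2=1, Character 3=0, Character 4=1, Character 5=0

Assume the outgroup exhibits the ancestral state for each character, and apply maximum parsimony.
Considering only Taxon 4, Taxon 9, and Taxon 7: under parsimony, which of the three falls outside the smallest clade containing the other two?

Character polarity is set by the outgroup: the derived state is whichever differs from the outgroup's state, so for Character 2 the derived state is '0', and for the remaining characters it is '1'.
Character 1: derived state '1' in Taxon 4 only — an autapomorphy, so it tells us nothing about relationships among taxa.
Character 2 (derived state '0') is shared by Taxon 4 and Taxon 5 — a synapomorphy uniting that clade.
Character 3: derived state '1' in Taxon 7 only — an autapomorphy, so it tells us nothing about relationships among taxa.
Character 4: derived state '1' in Taxon 4, Taxon 5, Taxon 6, and Taxon 7 only — synapomorphy for {Taxon 4, Taxon 5, Taxon 6, Taxon 7}.
Character 5: derived state '1' in Taxon 4, Taxon 5, and Taxon 7 only — synapomorphy for {Taxon 4, Taxon 5, Taxon 7}.
Most parsimonious ingroup topology: ((((Taxon 5,Taxon 4),Taxon 7),Taxon 6),Taxon 9).
Taxon 7 and Taxon 4 share a more recent common ancestor with each other than either does with Taxon 9, so Taxon 9 is the least closely related of the three.

Taxon 9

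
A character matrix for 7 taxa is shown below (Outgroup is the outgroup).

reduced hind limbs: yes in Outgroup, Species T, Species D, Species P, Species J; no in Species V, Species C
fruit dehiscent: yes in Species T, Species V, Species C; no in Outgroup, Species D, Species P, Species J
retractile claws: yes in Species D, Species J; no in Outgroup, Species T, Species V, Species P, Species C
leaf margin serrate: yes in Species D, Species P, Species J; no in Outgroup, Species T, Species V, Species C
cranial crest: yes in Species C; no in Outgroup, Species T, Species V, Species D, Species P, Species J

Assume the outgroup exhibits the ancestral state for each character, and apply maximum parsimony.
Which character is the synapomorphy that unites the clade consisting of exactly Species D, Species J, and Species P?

leaf margin serrate

Character polarity is set by the outgroup: the derived state is whichever differs from the outgroup's state, so for reduced hind limbs the derived state is 'no', and for the remaining characters it is 'yes'.
reduced hind limbs (derived state 'no') is shared by Species C and Species V — a synapomorphy uniting that clade.
fruit dehiscent: derived state 'yes' in Species C, Species T, and Species V only — synapomorphy for {Species C, Species T, Species V}.
Only Species D and Species J show the derived state 'yes' for retractile claws, supporting them as a clade.
leaf margin serrate (derived state 'yes') is shared by Species D, Species J, and Species P — a synapomorphy uniting that clade.
cranial crest: derived state 'yes' in Species C only — an autapomorphy, so it tells us nothing about relationships among taxa.
Most parsimonious ingroup topology: (((Species D,Species J),Species P),((Species V,Species C),Species T)).
The clade {Species D, Species J, Species P} is supported by leaf margin serrate: its derived state 'yes' occurs in exactly those taxa and in no other taxon (including the outgroup).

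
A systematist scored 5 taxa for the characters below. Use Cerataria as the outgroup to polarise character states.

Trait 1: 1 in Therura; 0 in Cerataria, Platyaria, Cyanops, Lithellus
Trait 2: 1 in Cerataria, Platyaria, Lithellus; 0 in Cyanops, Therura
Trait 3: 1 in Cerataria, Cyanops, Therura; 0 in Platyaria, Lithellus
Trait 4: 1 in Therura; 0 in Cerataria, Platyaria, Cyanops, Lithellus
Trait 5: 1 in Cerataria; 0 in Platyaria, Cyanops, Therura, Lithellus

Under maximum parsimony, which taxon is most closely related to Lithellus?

Platyaria

Character polarity is set by the outgroup: the derived state is whichever differs from the outgroup's state, so for Trait 2, Trait 3, Trait 5 the derived state is '0', and for the remaining characters it is '1'.
Trait 1: derived state '1' in Therura only — an autapomorphy, so it tells us nothing about relationships among taxa.
Trait 2 (derived state '0') is shared by Cyanops and Therura — a synapomorphy uniting that clade.
Only Lithellus and Platyaria show the derived state '0' for Trait 3, supporting them as a clade.
Trait 4 (derived state '1') is unique to Therura (autapomorphy; uninformative for grouping).
Trait 5 (derived state '0') is shared by all ingroup taxa — unites the whole ingroup.
Most parsimonious ingroup topology: ((Platyaria,Lithellus),(Cyanops,Therura)).
Lithellus and Platyaria form a cherry on this tree, so they are sister taxa.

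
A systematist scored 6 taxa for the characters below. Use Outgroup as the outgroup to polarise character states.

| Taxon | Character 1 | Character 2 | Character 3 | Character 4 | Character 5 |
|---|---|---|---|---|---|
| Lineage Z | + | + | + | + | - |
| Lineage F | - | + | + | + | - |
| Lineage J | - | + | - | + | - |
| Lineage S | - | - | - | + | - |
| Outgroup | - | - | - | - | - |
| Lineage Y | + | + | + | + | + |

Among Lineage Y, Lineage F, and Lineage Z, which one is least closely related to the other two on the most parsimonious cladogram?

Lineage F

The outgroup has state '-' for every character, so '+' is the derived state throughout.
Character 1: derived state '+' in Lineage Y and Lineage Z only — synapomorphy for {Lineage Y, Lineage Z}.
Character 2 (derived state '+') is shared by Lineage F, Lineage J, Lineage Y, and Lineage Z — a synapomorphy uniting that clade.
Character 3 (derived state '+') is shared by Lineage F, Lineage Y, and Lineage Z — a synapomorphy uniting that clade.
Character 4 (derived state '+') is shared by all ingroup taxa — unites the whole ingroup.
Character 5: derived state '+' in Lineage Y only — an autapomorphy, so it tells us nothing about relationships among taxa.
Most parsimonious ingroup topology: (Lineage S,((Lineage F,(Lineage Y,Lineage Z)),Lineage J)).
Lineage Z and Lineage Y share a more recent common ancestor with each other than either does with Lineage F, so Lineage F is the least closely related of the three.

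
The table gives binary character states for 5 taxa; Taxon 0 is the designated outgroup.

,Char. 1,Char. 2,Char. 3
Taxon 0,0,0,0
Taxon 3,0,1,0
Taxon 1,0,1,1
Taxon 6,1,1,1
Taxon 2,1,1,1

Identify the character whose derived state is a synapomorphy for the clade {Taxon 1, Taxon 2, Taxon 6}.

Char. 3

The outgroup has state '0' for every character, so '1' is the derived state throughout.
Char. 1: derived state '1' in Taxon 2 and Taxon 6 only — synapomorphy for {Taxon 2, Taxon 6}.
Char. 2 (derived state '1') is shared by all ingroup taxa — unites the whole ingroup.
Char. 3: derived state '1' in Taxon 1, Taxon 2, and Taxon 6 only — synapomorphy for {Taxon 1, Taxon 2, Taxon 6}.
Most parsimonious ingroup topology: (Taxon 3,(Taxon 1,(Taxon 6,Taxon 2))).
The clade {Taxon 1, Taxon 2, Taxon 6} is supported by Char. 3: its derived state '1' occurs in exactly those taxa and in no other taxon (including the outgroup).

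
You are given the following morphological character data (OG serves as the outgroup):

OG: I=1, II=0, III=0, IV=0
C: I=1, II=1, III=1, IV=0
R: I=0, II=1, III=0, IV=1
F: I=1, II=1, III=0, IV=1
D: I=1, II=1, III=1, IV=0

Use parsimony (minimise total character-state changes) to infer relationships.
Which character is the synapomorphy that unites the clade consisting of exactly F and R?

IV

Character polarity is set by the outgroup: the derived state is whichever differs from the outgroup's state, so for I the derived state is '0', and for the remaining characters it is '1'.
I (derived state '0') is unique to R (autapomorphy; uninformative for grouping).
All ingroup taxa share the derived state '1' for II; it defines the ingroup but does not resolve relationships within it.
III (derived state '1') is shared by C and D — a synapomorphy uniting that clade.
IV: derived state '1' in F and R only — synapomorphy for {F, R}.
Most parsimonious ingroup topology: ((C,D),(R,F)).
The clade {F, R} is supported by IV: its derived state '1' occurs in exactly those taxa and in no other taxon (including the outgroup).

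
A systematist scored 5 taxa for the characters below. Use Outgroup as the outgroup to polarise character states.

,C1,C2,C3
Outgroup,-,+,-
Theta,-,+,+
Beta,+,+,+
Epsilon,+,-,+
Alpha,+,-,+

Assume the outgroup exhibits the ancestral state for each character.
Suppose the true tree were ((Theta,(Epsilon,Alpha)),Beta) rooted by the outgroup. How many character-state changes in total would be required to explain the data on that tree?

4

Map each character onto ((Theta,(Epsilon,Alpha)),Beta) (rooted by Outgroup) and count the minimum state changes it requires (Fitch parsimony):
C1: 2; C2: 1; C3: 1.
Total tree length = 4.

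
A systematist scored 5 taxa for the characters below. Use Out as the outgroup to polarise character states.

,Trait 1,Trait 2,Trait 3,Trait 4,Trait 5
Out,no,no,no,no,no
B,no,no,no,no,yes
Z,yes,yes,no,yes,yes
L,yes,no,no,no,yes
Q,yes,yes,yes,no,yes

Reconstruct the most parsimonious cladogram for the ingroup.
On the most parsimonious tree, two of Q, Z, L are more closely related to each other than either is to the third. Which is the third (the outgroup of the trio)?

L

The outgroup has state 'no' for every character, so 'yes' is the derived state throughout.
Only L, Q, and Z show the derived state 'yes' for Trait 1, supporting them as a clade.
Trait 2 (derived state 'yes') is shared by Q and Z — a synapomorphy uniting that clade.
Trait 3 (derived state 'yes') is unique to Q (autapomorphy; uninformative for grouping).
Trait 4: derived state 'yes' in Z only — an autapomorphy, so it tells us nothing about relationships among taxa.
All ingroup taxa share the derived state 'yes' for Trait 5; it defines the ingroup but does not resolve relationships within it.
Most parsimonious ingroup topology: (B,((Z,Q),L)).
Q and Z share a more recent common ancestor with each other than either does with L, so L is the least closely related of the three.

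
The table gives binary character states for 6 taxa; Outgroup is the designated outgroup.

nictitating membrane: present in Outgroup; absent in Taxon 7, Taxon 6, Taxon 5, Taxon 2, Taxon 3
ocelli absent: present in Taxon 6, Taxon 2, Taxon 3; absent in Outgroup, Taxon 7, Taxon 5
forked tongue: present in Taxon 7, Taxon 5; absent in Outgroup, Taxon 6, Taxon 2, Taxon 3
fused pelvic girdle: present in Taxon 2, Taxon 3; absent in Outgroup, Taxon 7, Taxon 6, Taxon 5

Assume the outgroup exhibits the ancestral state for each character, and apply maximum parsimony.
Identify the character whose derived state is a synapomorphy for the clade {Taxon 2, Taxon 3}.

fused pelvic girdle

Character polarity is set by the outgroup: the derived state is whichever differs from the outgroup's state, so for nictitating membrane the derived state is 'absent', and for the remaining characters it is 'present'.
nictitating membrane (derived state 'absent') is shared by all ingroup taxa — unites the whole ingroup.
ocelli absent: derived state 'present' in Taxon 2, Taxon 3, and Taxon 6 only — synapomorphy for {Taxon 2, Taxon 3, Taxon 6}.
forked tongue (derived state 'present') is shared by Taxon 5 and Taxon 7 — a synapomorphy uniting that clade.
fused pelvic girdle (derived state 'present') is shared by Taxon 2 and Taxon 3 — a synapomorphy uniting that clade.
Most parsimonious ingroup topology: ((Taxon 7,Taxon 5),(Taxon 6,(Taxon 2,Taxon 3))).
The clade {Taxon 2, Taxon 3} is supported by fused pelvic girdle: its derived state 'present' occurs in exactly those taxa and in no other taxon (including the outgroup).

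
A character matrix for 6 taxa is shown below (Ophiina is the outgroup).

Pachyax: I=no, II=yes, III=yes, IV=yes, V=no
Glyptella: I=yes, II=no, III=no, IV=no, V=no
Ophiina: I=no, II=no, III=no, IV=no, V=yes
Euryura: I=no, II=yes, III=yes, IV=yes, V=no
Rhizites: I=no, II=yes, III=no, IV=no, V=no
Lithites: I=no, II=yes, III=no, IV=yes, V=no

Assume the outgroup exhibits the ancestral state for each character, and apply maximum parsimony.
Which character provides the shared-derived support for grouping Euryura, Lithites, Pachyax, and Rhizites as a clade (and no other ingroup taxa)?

Character polarity is set by the outgroup: the derived state is whichever differs from the outgroup's state, so for V the derived state is 'no', and for the remaining characters it is 'yes'.
I (derived state 'yes') is unique to Glyptella (autapomorphy; uninformative for grouping).
Only Euryura, Lithites, Pachyax, and Rhizites show the derived state 'yes' for II, supporting them as a clade.
III: derived state 'yes' in Euryura and Pachyax only — synapomorphy for {Euryura, Pachyax}.
IV (derived state 'yes') is shared by Euryura, Lithites, and Pachyax — a synapomorphy uniting that clade.
All ingroup taxa share the derived state 'no' for V; it defines the ingroup but does not resolve relationships within it.
Most parsimonious ingroup topology: ((Rhizites,(Lithites,(Euryura,Pachyax))),Glyptella).
The clade {Euryura, Lithites, Pachyax, Rhizites} is supported by II: its derived state 'yes' occurs in exactly those taxa and in no other taxon (including the outgroup).

II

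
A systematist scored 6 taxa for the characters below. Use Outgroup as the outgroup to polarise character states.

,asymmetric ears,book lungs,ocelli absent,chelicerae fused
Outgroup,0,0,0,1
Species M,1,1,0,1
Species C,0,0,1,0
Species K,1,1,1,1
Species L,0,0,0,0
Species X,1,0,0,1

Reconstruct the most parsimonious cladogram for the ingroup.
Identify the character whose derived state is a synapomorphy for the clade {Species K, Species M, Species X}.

asymmetric ears

Character polarity is set by the outgroup: the derived state is whichever differs from the outgroup's state, so for chelicerae fused the derived state is '0', and for the remaining characters it is '1'.
Only Species K, Species M, and Species X show the derived state '1' for asymmetric ears, supporting them as a clade.
Only Species K and Species M show the derived state '1' for book lungs, supporting them as a clade.
ocelli absent groups Species C and Species K, which is incompatible with the clades supported by the remaining characters; treating it as convergent (homoplasy) costs fewer steps than any alternative tree.
Only Species C and Species L show the derived state '0' for chelicerae fused, supporting them as a clade.
Most parsimonious ingroup topology: (((Species M,Species K),Species X),(Species C,Species L)).
The clade {Species K, Species M, Species X} is supported by asymmetric ears: its derived state '1' occurs in exactly those taxa and in no other taxon (including the outgroup).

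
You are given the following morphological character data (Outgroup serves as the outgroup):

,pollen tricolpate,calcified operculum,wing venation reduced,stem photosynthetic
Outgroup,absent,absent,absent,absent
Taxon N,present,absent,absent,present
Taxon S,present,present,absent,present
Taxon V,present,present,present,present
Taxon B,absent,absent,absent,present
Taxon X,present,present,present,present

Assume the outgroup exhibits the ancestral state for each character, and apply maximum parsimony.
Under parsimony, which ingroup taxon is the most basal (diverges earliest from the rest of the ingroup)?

The outgroup has state 'absent' for every character, so 'present' is the derived state throughout.
Only Taxon N, Taxon S, Taxon V, and Taxon X show the derived state 'present' for pollen tricolpate, supporting them as a clade.
calcified operculum: derived state 'present' in Taxon S, Taxon V, and Taxon X only — synapomorphy for {Taxon S, Taxon V, Taxon X}.
Only Taxon V and Taxon X show the derived state 'present' for wing venation reduced, supporting them as a clade.
All ingroup taxa share the derived state 'present' for stem photosynthetic; it defines the ingroup but does not resolve relationships within it.
Most parsimonious ingroup topology: ((Taxon N,(Taxon S,(Taxon V,Taxon X))),Taxon B).
Taxon B is sister to the clade containing all other ingroup taxa, so it is the earliest-diverging (most basal) ingroup lineage.

Taxon B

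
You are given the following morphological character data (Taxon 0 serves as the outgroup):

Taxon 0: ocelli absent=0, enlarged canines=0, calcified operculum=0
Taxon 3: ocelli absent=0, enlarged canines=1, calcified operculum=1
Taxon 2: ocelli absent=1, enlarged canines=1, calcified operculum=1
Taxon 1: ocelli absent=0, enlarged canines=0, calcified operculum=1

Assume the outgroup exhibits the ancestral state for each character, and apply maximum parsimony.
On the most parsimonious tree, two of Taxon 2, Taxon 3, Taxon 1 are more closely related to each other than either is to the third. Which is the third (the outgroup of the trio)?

The outgroup has state '0' for every character, so '1' is the derived state throughout.
ocelli absent: derived state '1' in Taxon 2 only — an autapomorphy, so it tells us nothing about relationships among taxa.
enlarged canines (derived state '1') is shared by Taxon 2 and Taxon 3 — a synapomorphy uniting that clade.
calcified operculum (derived state '1') is shared by all ingroup taxa — unites the whole ingroup.
Most parsimonious ingroup topology: ((Taxon 3,Taxon 2),Taxon 1).
Taxon 3 and Taxon 2 share a more recent common ancestor with each other than either does with Taxon 1, so Taxon 1 is the least closely related of the three.

Taxon 1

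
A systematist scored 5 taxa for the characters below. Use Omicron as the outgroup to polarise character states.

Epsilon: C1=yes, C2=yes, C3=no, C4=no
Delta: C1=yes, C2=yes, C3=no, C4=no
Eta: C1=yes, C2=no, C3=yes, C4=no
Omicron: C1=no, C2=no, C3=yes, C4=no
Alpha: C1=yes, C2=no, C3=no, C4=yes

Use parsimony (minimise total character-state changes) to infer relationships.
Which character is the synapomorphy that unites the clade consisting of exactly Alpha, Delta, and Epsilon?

C3

Character polarity is set by the outgroup: the derived state is whichever differs from the outgroup's state, so for C3 the derived state is 'no', and for the remaining characters it is 'yes'.
C1 (derived state 'yes') is shared by all ingroup taxa — unites the whole ingroup.
C2 (derived state 'yes') is shared by Delta and Epsilon — a synapomorphy uniting that clade.
C3 (derived state 'no') is shared by Alpha, Delta, and Epsilon — a synapomorphy uniting that clade.
C4 (derived state 'yes') is unique to Alpha (autapomorphy; uninformative for grouping).
Most parsimonious ingroup topology: (Eta,(Alpha,(Epsilon,Delta))).
The clade {Alpha, Delta, Epsilon} is supported by C3: its derived state 'no' occurs in exactly those taxa and in no other taxon (including the outgroup).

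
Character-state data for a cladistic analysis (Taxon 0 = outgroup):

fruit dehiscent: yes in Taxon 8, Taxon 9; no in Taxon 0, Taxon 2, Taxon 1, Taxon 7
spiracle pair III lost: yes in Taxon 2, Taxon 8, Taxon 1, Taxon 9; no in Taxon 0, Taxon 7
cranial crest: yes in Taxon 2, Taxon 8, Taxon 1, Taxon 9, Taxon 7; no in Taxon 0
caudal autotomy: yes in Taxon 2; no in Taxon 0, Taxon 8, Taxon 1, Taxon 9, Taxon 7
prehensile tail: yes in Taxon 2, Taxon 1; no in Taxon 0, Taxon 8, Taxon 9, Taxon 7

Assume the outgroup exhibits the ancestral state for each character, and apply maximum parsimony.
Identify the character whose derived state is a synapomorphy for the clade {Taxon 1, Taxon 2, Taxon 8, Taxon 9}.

spiracle pair III lost

The outgroup has state 'no' for every character, so 'yes' is the derived state throughout.
fruit dehiscent: derived state 'yes' in Taxon 8 and Taxon 9 only — synapomorphy for {Taxon 8, Taxon 9}.
Only Taxon 1, Taxon 2, Taxon 8, and Taxon 9 show the derived state 'yes' for spiracle pair III lost, supporting them as a clade.
cranial crest (derived state 'yes') is shared by all ingroup taxa — unites the whole ingroup.
caudal autotomy: derived state 'yes' in Taxon 2 only — an autapomorphy, so it tells us nothing about relationships among taxa.
prehensile tail (derived state 'yes') is shared by Taxon 1 and Taxon 2 — a synapomorphy uniting that clade.
Most parsimonious ingroup topology: (((Taxon 9,Taxon 8),(Taxon 1,Taxon 2)),Taxon 7).
The clade {Taxon 1, Taxon 2, Taxon 8, Taxon 9} is supported by spiracle pair III lost: its derived state 'yes' occurs in exactly those taxa and in no other taxon (including the outgroup).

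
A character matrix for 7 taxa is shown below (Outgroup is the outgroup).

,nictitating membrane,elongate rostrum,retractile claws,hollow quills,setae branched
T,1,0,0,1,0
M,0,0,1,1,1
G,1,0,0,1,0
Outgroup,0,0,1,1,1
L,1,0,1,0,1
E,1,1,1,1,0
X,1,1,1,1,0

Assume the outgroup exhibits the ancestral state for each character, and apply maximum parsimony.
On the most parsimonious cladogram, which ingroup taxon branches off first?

M

Character polarity is set by the outgroup: the derived state is whichever differs from the outgroup's state, so for retractile claws, hollow quills, setae branched the derived state is '0', and for the remaining characters it is '1'.
nictitating membrane (derived state '1') is shared by E, G, L, T, and X — a synapomorphy uniting that clade.
elongate rostrum: derived state '1' in E and X only — synapomorphy for {E, X}.
retractile claws: derived state '0' in G and T only — synapomorphy for {G, T}.
hollow quills (derived state '0') is unique to L (autapomorphy; uninformative for grouping).
setae branched (derived state '0') is shared by E, G, T, and X — a synapomorphy uniting that clade.
Most parsimonious ingroup topology: ((((E,X),(G,T)),L),M).
M is sister to the clade containing all other ingroup taxa, so it is the earliest-diverging (most basal) ingroup lineage.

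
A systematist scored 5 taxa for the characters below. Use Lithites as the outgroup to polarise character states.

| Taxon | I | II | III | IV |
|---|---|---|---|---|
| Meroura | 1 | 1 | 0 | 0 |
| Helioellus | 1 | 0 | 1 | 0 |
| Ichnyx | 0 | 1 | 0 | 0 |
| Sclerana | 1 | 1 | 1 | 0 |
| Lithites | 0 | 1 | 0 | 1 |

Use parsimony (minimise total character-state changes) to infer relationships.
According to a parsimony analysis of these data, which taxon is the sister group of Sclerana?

Helioellus

Character polarity is set by the outgroup: the derived state is whichever differs from the outgroup's state, so for II, IV the derived state is '0', and for the remaining characters it is '1'.
I (derived state '1') is shared by Helioellus, Meroura, and Sclerana — a synapomorphy uniting that clade.
II (derived state '0') is unique to Helioellus (autapomorphy; uninformative for grouping).
III (derived state '1') is shared by Helioellus and Sclerana — a synapomorphy uniting that clade.
All ingroup taxa share the derived state '0' for IV; it defines the ingroup but does not resolve relationships within it.
Most parsimonious ingroup topology: (((Helioellus,Sclerana),Meroura),Ichnyx).
Sclerana and Helioellus form a cherry on this tree, so they are sister taxa.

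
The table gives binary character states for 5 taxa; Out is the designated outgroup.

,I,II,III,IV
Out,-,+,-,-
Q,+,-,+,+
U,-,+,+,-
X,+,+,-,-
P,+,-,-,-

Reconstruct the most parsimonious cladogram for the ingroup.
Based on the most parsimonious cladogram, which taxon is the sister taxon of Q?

Character polarity is set by the outgroup: the derived state is whichever differs from the outgroup's state, so for II the derived state is '-', and for the remaining characters it is '+'.
I (derived state '+') is shared by P, Q, and X — a synapomorphy uniting that clade.
II (derived state '-') is shared by P and Q — a synapomorphy uniting that clade.
III (state '+') occurs in Q and U but conflicts with the nesting implied by the other characters — most parsimoniously interpreted as homoplasy.
IV: derived state '+' in Q only — an autapomorphy, so it tells us nothing about relationships among taxa.
Most parsimonious ingroup topology: (((Q,P),X),U).
Q and P form a cherry on this tree, so they are sister taxa.

P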